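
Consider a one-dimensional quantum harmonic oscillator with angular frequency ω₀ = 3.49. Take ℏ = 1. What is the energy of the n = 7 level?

Using E_n = (n + ½)ℏω₀: E_7 = 7.5 × 3.49 = 26.18.

E = 26.2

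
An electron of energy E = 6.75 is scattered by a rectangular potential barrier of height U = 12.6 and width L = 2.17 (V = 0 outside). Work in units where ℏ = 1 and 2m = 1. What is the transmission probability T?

E < U: inside the barrier ψ ∝ e^{±κx} with κ = √(2m(U − E))/ℏ = 2.419.
κL = 5.249, sinh(κL) = 95.14.
Matching ψ, ψ′ at both faces gives T = [1 + U² sinh²(κL) / (4E(U − E))]⁻¹ = 1/9099 = 0.000110.

T = 0.000110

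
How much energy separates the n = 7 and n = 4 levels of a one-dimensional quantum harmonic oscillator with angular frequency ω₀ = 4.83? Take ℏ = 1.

ΔE = 14.5

E_n = ℏω₀(n + ½), so ΔE = (7 − 4) ℏω₀ = 3 × 4.83 = 14.49.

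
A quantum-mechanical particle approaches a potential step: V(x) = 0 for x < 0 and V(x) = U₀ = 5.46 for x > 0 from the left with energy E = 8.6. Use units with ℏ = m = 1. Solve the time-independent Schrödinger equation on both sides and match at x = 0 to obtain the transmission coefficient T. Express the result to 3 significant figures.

T = 0.939

The wavenumbers are k₁ = √(2mE)/ℏ = 4.147 on the left and k₂ = √(2m(E − U₀))/ℏ = 2.506 on the right.
Continuity of ψ and ψ′ at the step yields the reflection amplitude r = (k₁ − k₂)/(k₁ + k₂) = 0.2467; thus R = |r|² = 0.06086, T = 0.9391.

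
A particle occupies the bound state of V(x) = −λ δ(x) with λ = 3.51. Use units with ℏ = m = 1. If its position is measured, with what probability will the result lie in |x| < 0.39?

P = 0.935

The normalised bound state is ψ = √κ e^{−κ|x|} with κ = mλ/ℏ² = 3.510.
P(|x| < d) = ∫_{−d}^{d} κ e^{−2κ|x|} dx = 1 − e^{−2κd} = 1 − e^{−2.738} = 0.9353.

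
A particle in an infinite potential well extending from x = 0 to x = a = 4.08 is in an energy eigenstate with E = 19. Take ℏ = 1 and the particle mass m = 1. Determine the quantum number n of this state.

For an infinite well E_n = n²π²ℏ²/(2ma²), so n = (a/πℏ)√(2mE).
n = (4.08/π) × √(2 × 1 × 19) = 8.006 → n = 8.

n = 8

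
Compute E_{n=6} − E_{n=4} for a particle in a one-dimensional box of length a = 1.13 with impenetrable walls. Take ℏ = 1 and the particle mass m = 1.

ΔE = 77.3

E_n = n²π²ℏ²/(2ma²), so ΔE = (6² − 4²) π²ℏ²/(2ma²).
ΔE = 20 × π² / (2 × 1 × 1.13²) = 77.29.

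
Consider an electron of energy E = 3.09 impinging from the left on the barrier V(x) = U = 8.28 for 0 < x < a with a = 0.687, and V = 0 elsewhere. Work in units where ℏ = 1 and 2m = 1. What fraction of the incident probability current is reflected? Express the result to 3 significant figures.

R = 0.848

Since E < U the interior solution is evanescent with decay constant κ = √(2m(U − E))/ℏ = 2.278.
κa = 1.565, sinh(κa) = 2.287.
Matching ψ, ψ′ at both faces gives T = [1 + U² sinh²(κa) / (4E(U − E))]⁻¹ = 1/6.590 = 0.152.
R = 1 − T = 0.848.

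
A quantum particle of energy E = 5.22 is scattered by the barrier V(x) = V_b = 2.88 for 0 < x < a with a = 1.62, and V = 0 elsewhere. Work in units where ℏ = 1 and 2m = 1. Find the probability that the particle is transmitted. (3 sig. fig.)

T = 0.940

Above the barrier the interior wavenumber is k₂ = √(2m(E − V_b))/ℏ = 1.530, giving phase k₂a = 2.478.
T = [1 + V_b² sin²(k₂a) / (4E(E − V_b))]⁻¹ = 1/1.064 = 0.940.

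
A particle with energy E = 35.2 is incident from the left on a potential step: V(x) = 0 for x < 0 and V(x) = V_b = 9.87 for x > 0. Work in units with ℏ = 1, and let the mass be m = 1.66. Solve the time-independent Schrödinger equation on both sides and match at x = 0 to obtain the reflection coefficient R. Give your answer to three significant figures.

R = 0.00674

On each side the TISE gives plane waves with k = √(2m(E − V))/ℏ: k₁ = √(2·1.66·35.2) = 10.81, k₂ = √(2·1.66·25.33) = 9.170.
Matching ψ and ψ′ at x = 0 gives r = (k₁ − k₂)/(k₁ + k₂), so R = r² = 0.006737 and T = 1 − R = 0.9933.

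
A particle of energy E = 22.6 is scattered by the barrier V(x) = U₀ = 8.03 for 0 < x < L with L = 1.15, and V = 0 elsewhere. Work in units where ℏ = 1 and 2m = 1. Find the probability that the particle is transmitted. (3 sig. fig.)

Above the barrier the interior wavenumber is k₂ = √(2m(E − U₀))/ℏ = 3.817, giving phase k₂L = 4.390.
Matching at both interfaces gives T⁻¹ = 1 + U₀² sin²(k₂L) / [4E(E − U₀)] = 1.044, hence T = 0.958.

T = 0.958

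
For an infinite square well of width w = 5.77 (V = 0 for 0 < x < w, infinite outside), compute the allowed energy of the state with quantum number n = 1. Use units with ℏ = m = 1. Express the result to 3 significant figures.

The infinite-well eigenfunctions ψ_n = √(2/w) sin(nπx/w) vanish at both walls, giving E_n = n²π²ℏ²/(2mw²).
E_1 = 1² × π² / (2 × 1 × 5.77²) = 0.1482.

E = 0.148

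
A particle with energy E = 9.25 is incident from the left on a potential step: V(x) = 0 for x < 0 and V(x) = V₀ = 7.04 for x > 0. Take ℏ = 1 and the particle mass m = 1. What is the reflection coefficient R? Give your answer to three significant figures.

The wavenumbers are k₁ = √(2mE)/ℏ = 4.301 on the left and k₂ = √(2m(E − V₀))/ℏ = 2.102 on the right.
Continuity of ψ and ψ′ at the step yields the reflection amplitude r = (k₁ − k₂)/(k₁ + k₂) = 0.3434; thus R = |r|² = 0.1179, T = 0.8821.

R = 0.118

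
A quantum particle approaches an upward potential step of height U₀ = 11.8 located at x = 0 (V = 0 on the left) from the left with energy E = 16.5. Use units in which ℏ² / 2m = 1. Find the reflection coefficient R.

R = 0.0924

On each side the TISE gives plane waves with k = √(2m(E − V))/ℏ: k₁ = √(2·½·16.5) = 4.062, k₂ = √(2·½·4.7) = 2.168.
Continuity of ψ and ψ′ at the step yields the reflection amplitude r = (k₁ − k₂)/(k₁ + k₂) = 0.3040; thus R = |r|² = 0.09243, T = 0.9076.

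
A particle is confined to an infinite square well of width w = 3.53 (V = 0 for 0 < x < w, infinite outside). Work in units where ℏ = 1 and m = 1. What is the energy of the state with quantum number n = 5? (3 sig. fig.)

E = 9.90

The infinite-well eigenfunctions ψ_n = √(2/w) sin(nπx/w) vanish at both walls, giving E_n = n²π²ℏ²/(2mw²).
E_5 = 5² × π² / (2 × 1 × 3.53²) = 9.901.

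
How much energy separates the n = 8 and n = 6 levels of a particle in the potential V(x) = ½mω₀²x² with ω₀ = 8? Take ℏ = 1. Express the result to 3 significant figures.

E_n = ℏω₀(n + ½), so ΔE = (8 − 6) ℏω₀ = 2 × 8 = 16.00.

ΔE = 16.0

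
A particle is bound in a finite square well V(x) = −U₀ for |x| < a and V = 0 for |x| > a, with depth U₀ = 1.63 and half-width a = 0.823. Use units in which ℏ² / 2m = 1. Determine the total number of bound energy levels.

N = 1

Define the well-strength parameter z₀ = (a/ℏ)√(2mU₀) = 0.823 × √(2·0.5·1.63) = 1.051.
A new bound state (alternating even/odd) appears each time z₀ passes a multiple of π/2, so N = ⌊2z₀/π⌋ + 1 = ⌊0.6689⌋ + 1 = 1.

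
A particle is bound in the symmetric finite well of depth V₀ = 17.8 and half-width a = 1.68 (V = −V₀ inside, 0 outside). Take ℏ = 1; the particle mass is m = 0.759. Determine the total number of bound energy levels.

Define the well-strength parameter z₀ = (a/ℏ)√(2mV₀) = 1.68 × √(2·0.759·17.8) = 8.733.
The even/odd transcendental equations gain one root per π/2 in z₀, giving N = 1 + ⌊2z₀/π⌋ = 1 + ⌊5.559⌋ = 6.

N = 6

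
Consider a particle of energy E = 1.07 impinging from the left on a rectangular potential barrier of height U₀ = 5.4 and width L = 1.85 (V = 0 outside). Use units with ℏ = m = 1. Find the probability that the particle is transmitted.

T = 0.0000475

E < U₀: inside the barrier ψ ∝ e^{±κx} with κ = √(2m(U₀ − E))/ℏ = 2.943.
κL = 5.444, sinh(κL) = 115.7.
Matching ψ, ψ′ at both faces gives T = [1 + U₀² sinh²(κL) / (4E(U₀ − E))]⁻¹ = 1/21060 = 0.0000475.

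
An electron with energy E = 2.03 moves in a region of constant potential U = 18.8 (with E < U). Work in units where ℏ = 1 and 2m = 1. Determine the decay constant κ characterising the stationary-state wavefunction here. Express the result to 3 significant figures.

Since E < U the TISE in this region is ψ'' = κ²ψ with κ = √(2m(U − E))/ℏ.
κ = √(2 × 0.5 × 16.77) = 4.095.

κ = 4.10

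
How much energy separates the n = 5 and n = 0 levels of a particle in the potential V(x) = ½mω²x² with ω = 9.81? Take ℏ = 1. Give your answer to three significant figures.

ΔE = 49.1

E_n = ℏω(n + ½), so ΔE = (5 − 0) ℏω = 5 × 9.81 = 49.05.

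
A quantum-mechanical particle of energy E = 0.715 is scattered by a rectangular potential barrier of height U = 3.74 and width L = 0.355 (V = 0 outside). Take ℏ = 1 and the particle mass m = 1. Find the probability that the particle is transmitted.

T = 0.388

E < U: inside the barrier ψ ∝ e^{±κx} with κ = √(2m(U − E))/ℏ = 2.460.
κL = 0.8732, sinh(κL) = 0.9885.
Matching ψ, ψ′ at both faces gives T = [1 + U² sinh²(κL) / (4E(U − E))]⁻¹ = 1/2.580 = 0.388.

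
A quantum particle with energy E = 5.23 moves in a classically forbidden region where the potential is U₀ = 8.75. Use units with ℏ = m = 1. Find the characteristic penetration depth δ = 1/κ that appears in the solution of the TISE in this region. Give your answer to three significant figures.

Since E < U₀ the TISE in this region is ψ'' = κ²ψ with κ = √(2m(U₀ − E))/ℏ.
κ = √(2 × 1 × 3.52) = 2.653. The penetration depth is δ = 1/κ = 0.377.

δ = 0.377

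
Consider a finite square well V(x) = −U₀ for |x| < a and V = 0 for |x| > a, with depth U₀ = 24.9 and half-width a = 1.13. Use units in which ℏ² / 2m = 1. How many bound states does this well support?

The dimensionless depth is z₀ = a√(2mU₀)/ℏ = 1.13 × √(24.90) = 5.639.
A new bound state (alternating even/odd) appears each time z₀ passes a multiple of π/2, so N = ⌊2z₀/π⌋ + 1 = ⌊3.590⌋ + 1 = 4.

N = 4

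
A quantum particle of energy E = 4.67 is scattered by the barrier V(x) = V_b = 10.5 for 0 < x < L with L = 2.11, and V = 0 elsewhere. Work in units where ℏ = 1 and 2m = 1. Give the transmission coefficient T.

T = 0.000148

E < V_b: inside the barrier ψ ∝ e^{±κx} with κ = √(2m(V_b − E))/ℏ = 2.415.
κL = 5.095, sinh(κL) = 81.57.
The exact tunnelling result is T⁻¹ = 1 + V_b² sinh²(κL) / [4E(V_b − E)] = 6737, so T = 0.000148.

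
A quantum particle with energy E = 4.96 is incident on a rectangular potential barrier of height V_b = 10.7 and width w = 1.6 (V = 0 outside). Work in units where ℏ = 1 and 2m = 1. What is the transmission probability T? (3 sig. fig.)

T = 0.00186

Since E < V_b the interior solution is evanescent with decay constant κ = √(2m(V_b − E))/ℏ = 2.396.
κw = 3.833, sinh(κw) = 23.10.
The exact tunnelling result is T⁻¹ = 1 + V_b² sinh²(κw) / [4E(V_b − E)] = 537.3, so T = 0.00186.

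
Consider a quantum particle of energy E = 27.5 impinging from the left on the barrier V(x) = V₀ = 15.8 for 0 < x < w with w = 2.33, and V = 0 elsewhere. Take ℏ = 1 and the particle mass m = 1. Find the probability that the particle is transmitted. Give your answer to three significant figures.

Above the barrier the interior wavenumber is k₂ = √(2m(E − V₀))/ℏ = 4.837, giving phase k₂w = 11.27.
Matching at both interfaces gives T⁻¹ = 1 + V₀² sin²(k₂w) / [4E(E − V₀)] = 1.180, hence T = 0.848.

T = 0.848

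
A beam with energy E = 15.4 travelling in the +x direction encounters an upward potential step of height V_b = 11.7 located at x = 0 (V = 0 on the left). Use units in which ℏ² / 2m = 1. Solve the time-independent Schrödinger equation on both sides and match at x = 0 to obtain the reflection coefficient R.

R = 0.117

The wavenumbers are k₁ = √(2mE)/ℏ = 3.924 on the left and k₂ = √(2m(E − V_b))/ℏ = 1.924 on the right.
Matching ψ and ψ′ at x = 0 gives r = (k₁ − k₂)/(k₁ + k₂), so R = r² = 0.1171 and T = 1 − R = 0.8829.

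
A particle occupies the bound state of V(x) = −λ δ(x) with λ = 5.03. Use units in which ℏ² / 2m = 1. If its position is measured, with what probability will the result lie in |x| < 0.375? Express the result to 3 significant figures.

P = 0.848

The normalised bound state is ψ = √κ e^{−κ|x|} with κ = mλ/ℏ² = 2.515.
P(|x| < d) = ∫_{−d}^{d} κ e^{−2κ|x|} dx = 1 − e^{−2κd} = 1 − e^{−1.886} = 0.8484.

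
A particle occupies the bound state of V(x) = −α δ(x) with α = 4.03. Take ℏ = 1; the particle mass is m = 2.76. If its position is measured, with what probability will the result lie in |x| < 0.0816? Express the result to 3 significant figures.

P = 0.837

The normalised bound state is ψ = √κ e^{−κ|x|} with κ = mα/ℏ² = 11.12.
P(|x| < d) = ∫_{−d}^{d} κ e^{−2κ|x|} dx = 1 − e^{−2κd} = 1 − e^{−1.815} = 0.8372.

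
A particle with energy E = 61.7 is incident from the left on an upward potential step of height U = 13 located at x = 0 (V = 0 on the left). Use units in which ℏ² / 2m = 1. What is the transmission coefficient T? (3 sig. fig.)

On each side the TISE gives plane waves with k = √(2m(E − V))/ℏ: k₁ = √(2·½·61.7) = 7.855, k₂ = √(2·½·48.7) = 6.979.
Continuity of ψ and ψ′ at the step yields the reflection amplitude r = (k₁ − k₂)/(k₁ + k₂) = 0.05908; thus R = |r|² = 0.003491, T = 0.9965.

T = 0.997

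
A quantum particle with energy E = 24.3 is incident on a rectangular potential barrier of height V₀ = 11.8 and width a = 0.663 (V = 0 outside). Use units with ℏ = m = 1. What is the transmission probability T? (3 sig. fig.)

Above the barrier the interior wavenumber is k₂ = √(2m(E − V₀))/ℏ = 5.000, giving phase k₂a = 3.315.
Matching at both interfaces gives T⁻¹ = 1 + V₀² sin²(k₂a) / [4E(E − V₀)] = 1.003, hence T = 0.997.

T = 0.997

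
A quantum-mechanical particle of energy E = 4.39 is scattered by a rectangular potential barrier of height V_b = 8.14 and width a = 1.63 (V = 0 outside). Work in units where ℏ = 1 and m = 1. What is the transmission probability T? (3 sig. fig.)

E < V_b: inside the barrier ψ ∝ e^{±κx} with κ = √(2m(V_b − E))/ℏ = 2.739.
κa = 4.464, sinh(κa) = 43.41.
Matching ψ, ψ′ at both faces gives T = [1 + V_b² sinh²(κa) / (4E(V_b − E))]⁻¹ = 1/1897 = 0.000527.

T = 0.000527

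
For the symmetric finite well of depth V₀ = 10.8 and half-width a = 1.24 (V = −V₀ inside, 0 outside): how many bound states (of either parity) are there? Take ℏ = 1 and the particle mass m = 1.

N = 4

The dimensionless depth is z₀ = a√(2mV₀)/ℏ = 1.24 × √(21.60) = 5.763.
A new bound state (alternating even/odd) appears each time z₀ passes a multiple of π/2, so N = ⌊2z₀/π⌋ + 1 = ⌊3.669⌋ + 1 = 4.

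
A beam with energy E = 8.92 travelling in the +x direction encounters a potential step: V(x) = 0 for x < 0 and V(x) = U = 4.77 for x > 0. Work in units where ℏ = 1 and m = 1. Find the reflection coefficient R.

R = 0.0357

On each side the TISE gives plane waves with k = √(2m(E − V))/ℏ: k₁ = √(2·1·8.92) = 4.224, k₂ = √(2·1·4.15) = 2.881.
Continuity of ψ and ψ′ at the step yields the reflection amplitude r = (k₁ − k₂)/(k₁ + k₂) = 0.1890; thus R = |r|² = 0.03572, T = 0.9643.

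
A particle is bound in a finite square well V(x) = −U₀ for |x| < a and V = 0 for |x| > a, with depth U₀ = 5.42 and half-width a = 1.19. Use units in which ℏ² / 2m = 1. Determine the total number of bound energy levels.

Define the well-strength parameter z₀ = (a/ℏ)√(2mU₀) = 1.19 × √(2·0.5·5.42) = 2.770.
A new bound state (alternating even/odd) appears each time z₀ passes a multiple of π/2, so N = ⌊2z₀/π⌋ + 1 = ⌊1.764⌋ + 1 = 2.

N = 2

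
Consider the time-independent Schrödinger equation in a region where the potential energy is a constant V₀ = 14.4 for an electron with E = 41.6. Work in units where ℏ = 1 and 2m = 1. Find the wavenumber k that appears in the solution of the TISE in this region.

k = 5.22

With E > V₀ the solution is oscillatory, ψ ∝ e^{±ikx} with k = √(2m(E − V₀))/ℏ.
k = √(2 × 0.5 × 27.2) = 5.215.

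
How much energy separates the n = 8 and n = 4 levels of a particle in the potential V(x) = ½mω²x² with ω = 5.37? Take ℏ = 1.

ΔE = 21.5

E_n = ℏω(n + ½), so ΔE = (8 − 4) ℏω = 4 × 5.37 = 21.48.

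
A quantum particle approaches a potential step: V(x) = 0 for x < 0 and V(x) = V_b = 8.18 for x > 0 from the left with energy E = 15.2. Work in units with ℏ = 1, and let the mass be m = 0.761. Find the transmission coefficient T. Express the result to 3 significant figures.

The wavenumbers are k₁ = √(2mE)/ℏ = 4.810 on the left and k₂ = √(2m(E − V_b))/ℏ = 3.269 on the right.
Continuity of ψ and ψ′ at the step yields the reflection amplitude r = (k₁ − k₂)/(k₁ + k₂) = 0.1908; thus R = |r|² = 0.03639, T = 0.9636.

T = 0.964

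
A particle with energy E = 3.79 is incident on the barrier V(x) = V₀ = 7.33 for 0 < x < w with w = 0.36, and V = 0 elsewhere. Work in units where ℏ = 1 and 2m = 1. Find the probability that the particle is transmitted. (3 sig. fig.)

T = 0.652

E < V₀: inside the barrier ψ ∝ e^{±κx} with κ = √(2m(V₀ − E))/ℏ = 1.881.
κw = 0.6773, sinh(κw) = 0.7303.
Matching ψ, ψ′ at both faces gives T = [1 + V₀² sinh²(κw) / (4E(V₀ − E))]⁻¹ = 1/1.534 = 0.652.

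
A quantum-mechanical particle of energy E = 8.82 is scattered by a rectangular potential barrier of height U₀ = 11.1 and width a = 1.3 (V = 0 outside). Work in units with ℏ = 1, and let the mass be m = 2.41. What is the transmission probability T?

Since E < U₀ the interior solution is evanescent with decay constant κ = √(2m(U₀ − E))/ℏ = 3.315.
κa = 4.310, sinh(κa) = 37.20.
The exact tunnelling result is T⁻¹ = 1 + U₀² sinh²(κa) / [4E(U₀ − E)] = 2120, so T = 0.000472.

T = 0.000472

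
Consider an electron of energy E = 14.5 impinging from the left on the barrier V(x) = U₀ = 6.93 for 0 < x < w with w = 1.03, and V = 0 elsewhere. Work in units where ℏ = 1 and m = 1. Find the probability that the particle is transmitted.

T = 0.940

E > U₀: inside the barrier k₂ = √(2m(E − U₀))/ℏ = 3.891, k₂w = 4.008.
T = [1 + U₀² sin²(k₂w) / (4E(E − U₀))]⁻¹ = 1/1.063 = 0.940.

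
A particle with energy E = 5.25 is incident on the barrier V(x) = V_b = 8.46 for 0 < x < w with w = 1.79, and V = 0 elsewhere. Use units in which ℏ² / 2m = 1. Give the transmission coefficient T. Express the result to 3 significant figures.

T = 0.00615

Since E < V_b the interior solution is evanescent with decay constant κ = √(2m(V_b − E))/ℏ = 1.792.
κw = 3.207, sinh(κw) = 12.33.
The exact tunnelling result is T⁻¹ = 1 + V_b² sinh²(κw) / [4E(V_b − E)] = 162.5, so T = 0.00615.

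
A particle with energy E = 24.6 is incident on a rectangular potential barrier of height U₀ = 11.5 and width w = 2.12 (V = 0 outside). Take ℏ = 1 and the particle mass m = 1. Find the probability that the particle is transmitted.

T = 0.909

Above the barrier the interior wavenumber is k₂ = √(2m(E − U₀))/ℏ = 5.119, giving phase k₂w = 10.85.
T = [1 + U₀² sin²(k₂w) / (4E(E − U₀))]⁻¹ = 1/1.100 = 0.909.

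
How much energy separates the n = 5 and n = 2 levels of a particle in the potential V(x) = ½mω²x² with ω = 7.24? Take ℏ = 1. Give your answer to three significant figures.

E_n = ℏω(n + ½), so ΔE = (5 − 2) ℏω = 3 × 7.24 = 21.72.

ΔE = 21.7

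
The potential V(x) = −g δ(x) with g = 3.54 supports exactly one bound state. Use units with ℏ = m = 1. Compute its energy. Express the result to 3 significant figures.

E = -6.27

For x ≠ 0 the bound state is ψ ∝ e^{−κ|x|}; integrating the TISE across the delta gives the cusp condition 2κ = 2mg/ℏ², so κ = 3.540.
Then E = −ℏ²κ²/(2m) = −mg²/(2ℏ²) = -6.266.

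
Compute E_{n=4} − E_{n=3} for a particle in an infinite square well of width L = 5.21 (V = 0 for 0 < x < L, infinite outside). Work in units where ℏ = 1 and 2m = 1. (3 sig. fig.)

ΔE = 2.55

E_n = n²π²ℏ²/(2mL²), so ΔE = (4² − 3²) π²ℏ²/(2mL²).
ΔE = 7 × π² / (2 × 0.5 × 5.21²) = 2.545.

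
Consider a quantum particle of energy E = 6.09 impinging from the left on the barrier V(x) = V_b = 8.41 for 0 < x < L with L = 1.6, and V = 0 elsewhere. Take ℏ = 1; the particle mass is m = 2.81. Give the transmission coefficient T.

E < V_b: inside the barrier ψ ∝ e^{±κx} with κ = √(2m(V_b − E))/ℏ = 3.611.
κL = 5.777, sinh(κL) = 161.5.
The exact tunnelling result is T⁻¹ = 1 + V_b² sinh²(κL) / [4E(V_b − E)] = 32630, so T = 0.0000307.

T = 0.0000307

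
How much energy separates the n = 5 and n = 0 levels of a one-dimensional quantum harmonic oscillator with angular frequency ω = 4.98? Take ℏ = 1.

ΔE = 24.9

E_n = ℏω(n + ½), so ΔE = (5 − 0) ℏω = 5 × 4.98 = 24.90.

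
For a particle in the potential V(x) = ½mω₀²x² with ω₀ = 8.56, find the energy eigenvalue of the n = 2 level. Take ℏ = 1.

E = 21.4

Using E_n = (n + ½)ℏω₀: E_2 = 2.5 × 8.56 = 21.40.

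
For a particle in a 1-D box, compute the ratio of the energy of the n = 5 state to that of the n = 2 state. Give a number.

E_n = n²π²ℏ²/(2mL²) so the ratio is n₂²/n₁² = 25/4 = 6.25.

6.25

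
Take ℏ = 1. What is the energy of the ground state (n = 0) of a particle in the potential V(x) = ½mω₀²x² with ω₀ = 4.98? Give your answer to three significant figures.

Using E_n = (n + ½)ℏω₀: E_0 = 0.5 × 4.98 = 2.490.

E = 2.49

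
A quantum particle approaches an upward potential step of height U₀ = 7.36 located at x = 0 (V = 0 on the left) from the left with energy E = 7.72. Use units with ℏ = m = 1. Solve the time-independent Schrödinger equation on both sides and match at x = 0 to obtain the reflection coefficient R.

R = 0.416

On each side the TISE gives plane waves with k = √(2m(E − V))/ℏ: k₁ = √(2·1·7.72) = 3.929, k₂ = √(2·1·0.36) = 0.8485.
Continuity of ψ and ψ′ at the step yields the reflection amplitude r = (k₁ − k₂)/(k₁ + k₂) = 0.6448; thus R = |r|² = 0.4158, T = 0.5842.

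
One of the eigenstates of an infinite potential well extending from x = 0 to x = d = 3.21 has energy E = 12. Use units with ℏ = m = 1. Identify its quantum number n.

n = 5

From E_n = n²π²ℏ²/(2md²) invert to n = √(2md²E)/(πℏ).
n = (3.21/π) × √(2 × 1 × 12) = 5.006 → n = 5.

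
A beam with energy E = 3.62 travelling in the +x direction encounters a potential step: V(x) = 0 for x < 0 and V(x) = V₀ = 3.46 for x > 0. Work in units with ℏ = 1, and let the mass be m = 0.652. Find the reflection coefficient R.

The wavenumbers are k₁ = √(2mE)/ℏ = 2.173 on the left and k₂ = √(2m(E − V₀))/ℏ = 0.4568 on the right.
Matching ψ and ψ′ at x = 0 gives r = (k₁ − k₂)/(k₁ + k₂), so R = r² = 0.4258 and T = 1 − R = 0.5742.

R = 0.426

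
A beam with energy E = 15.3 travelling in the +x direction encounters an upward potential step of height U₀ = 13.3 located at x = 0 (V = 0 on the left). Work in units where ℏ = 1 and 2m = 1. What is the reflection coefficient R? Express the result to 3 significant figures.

The wavenumbers are k₁ = √(2mE)/ℏ = 3.912 on the left and k₂ = √(2m(E − U₀))/ℏ = 1.414 on the right.
Matching ψ and ψ′ at x = 0 gives r = (k₁ − k₂)/(k₁ + k₂), so R = r² = 0.2199 and T = 1 − R = 0.7801.

R = 0.220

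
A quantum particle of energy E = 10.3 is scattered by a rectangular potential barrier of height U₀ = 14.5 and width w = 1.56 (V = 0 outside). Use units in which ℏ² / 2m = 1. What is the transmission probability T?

E < U₀: inside the barrier ψ ∝ e^{±κx} with κ = √(2m(U₀ − E))/ℏ = 2.049.
κw = 3.197, sinh(κw) = 12.21.
Matching ψ, ψ′ at both faces gives T = [1 + U₀² sinh²(κw) / (4E(U₀ − E))]⁻¹ = 1/182.1 = 0.00549.

T = 0.00549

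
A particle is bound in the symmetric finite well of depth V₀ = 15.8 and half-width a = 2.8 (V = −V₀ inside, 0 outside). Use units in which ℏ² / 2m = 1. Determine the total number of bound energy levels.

N = 8

The dimensionless depth is z₀ = a√(2mV₀)/ℏ = 2.8 × √(15.80) = 11.13.
A new bound state (alternating even/odd) appears each time z₀ passes a multiple of π/2, so N = ⌊2z₀/π⌋ + 1 = ⌊7.085⌋ + 1 = 8.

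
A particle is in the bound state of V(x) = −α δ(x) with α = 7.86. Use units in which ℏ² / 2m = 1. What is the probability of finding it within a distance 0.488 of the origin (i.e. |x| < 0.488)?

P = 0.978

The normalised bound state is ψ = √κ e^{−κ|x|} with κ = mα/ℏ² = 3.930.
P(|x| < d) = ∫_{−d}^{d} κ e^{−2κ|x|} dx = 1 − e^{−2κd} = 1 − e^{−3.836} = 0.9784.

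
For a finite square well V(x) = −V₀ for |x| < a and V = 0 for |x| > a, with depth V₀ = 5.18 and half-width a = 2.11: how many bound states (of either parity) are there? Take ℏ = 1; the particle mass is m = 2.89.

Define the well-strength parameter z₀ = (a/ℏ)√(2mV₀) = 2.11 × √(2·2.89·5.18) = 11.55.
The even/odd transcendental equations gain one root per π/2 in z₀, giving N = 1 + ⌊2z₀/π⌋ = 1 + ⌊7.350⌋ = 8.

N = 8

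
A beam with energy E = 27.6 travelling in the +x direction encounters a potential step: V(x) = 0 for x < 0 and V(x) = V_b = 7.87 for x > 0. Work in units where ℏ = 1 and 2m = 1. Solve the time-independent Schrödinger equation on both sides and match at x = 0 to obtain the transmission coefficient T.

On each side the TISE gives plane waves with k = √(2m(E − V))/ℏ: k₁ = √(2·½·27.6) = 5.254, k₂ = √(2·½·19.73) = 4.442.
Matching ψ and ψ′ at x = 0 gives r = (k₁ − k₂)/(k₁ + k₂), so R = r² = 0.007009 and T = 1 − R = 0.9930.

T = 0.993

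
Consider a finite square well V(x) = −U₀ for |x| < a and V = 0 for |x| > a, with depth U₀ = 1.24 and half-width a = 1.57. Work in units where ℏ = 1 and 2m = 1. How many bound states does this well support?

N = 2

The dimensionless depth is z₀ = a√(2mU₀)/ℏ = 1.57 × √(1.240) = 1.748.
The even/odd transcendental equations gain one root per π/2 in z₀, giving N = 1 + ⌊2z₀/π⌋ = 1 + ⌊1.113⌋ = 2.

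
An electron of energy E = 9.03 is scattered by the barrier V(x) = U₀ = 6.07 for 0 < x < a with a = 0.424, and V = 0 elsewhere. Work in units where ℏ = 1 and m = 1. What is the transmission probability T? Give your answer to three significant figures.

E > U₀: inside the barrier k₂ = √(2m(E − U₀))/ℏ = 2.433, k₂a = 1.032.
Matching at both interfaces gives T⁻¹ = 1 + U₀² sin²(k₂a) / [4E(E − U₀)] = 1.254, hence T = 0.798.

T = 0.798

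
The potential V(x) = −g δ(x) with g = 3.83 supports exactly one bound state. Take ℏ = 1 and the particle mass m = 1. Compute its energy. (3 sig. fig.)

E = -7.33

The bound state is ψ(x) = √κ e^{−κ|x|}. The derivative jump ψ'(0⁺) − ψ'(0⁻) = −(2mg/ℏ²)ψ(0) fixes κ = mg/ℏ² = 3.830.
Then E = −ℏ²κ²/(2m) = −mg²/(2ℏ²) = -7.334.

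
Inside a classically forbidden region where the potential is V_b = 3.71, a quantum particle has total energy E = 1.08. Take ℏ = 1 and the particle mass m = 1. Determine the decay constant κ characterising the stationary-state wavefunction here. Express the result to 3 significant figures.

κ = 2.29

Since E < V_b the TISE in this region is ψ'' = κ²ψ with κ = √(2m(V_b − E))/ℏ.
κ = √(2 × 1 × 2.63) = 2.293.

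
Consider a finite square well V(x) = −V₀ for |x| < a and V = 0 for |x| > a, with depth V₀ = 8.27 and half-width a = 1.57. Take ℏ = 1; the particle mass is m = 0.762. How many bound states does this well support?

N = 4

Define the well-strength parameter z₀ = (a/ℏ)√(2mV₀) = 1.57 × √(2·0.762·8.27) = 5.574.
A new bound state (alternating even/odd) appears each time z₀ passes a multiple of π/2, so N = ⌊2z₀/π⌋ + 1 = ⌊3.548⌋ + 1 = 4.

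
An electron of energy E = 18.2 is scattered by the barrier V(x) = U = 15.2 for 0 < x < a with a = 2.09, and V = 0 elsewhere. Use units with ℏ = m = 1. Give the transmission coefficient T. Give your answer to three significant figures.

E > U: inside the barrier k₂ = √(2m(E − U))/ℏ = 2.449, k₂a = 5.119.
T = [1 + U² sin²(k₂a) / (4E(E − U))]⁻¹ = 1/1.892 = 0.529.

T = 0.529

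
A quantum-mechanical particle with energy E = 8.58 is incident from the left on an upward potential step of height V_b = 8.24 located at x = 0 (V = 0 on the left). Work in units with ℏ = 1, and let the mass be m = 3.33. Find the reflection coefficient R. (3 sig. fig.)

The wavenumbers are k₁ = √(2mE)/ℏ = 7.559 on the left and k₂ = √(2m(E − V_b))/ℏ = 1.505 on the right.
Matching ψ and ψ′ at x = 0 gives r = (k₁ − k₂)/(k₁ + k₂), so R = r² = 0.4462 and T = 1 − R = 0.5538.

R = 0.446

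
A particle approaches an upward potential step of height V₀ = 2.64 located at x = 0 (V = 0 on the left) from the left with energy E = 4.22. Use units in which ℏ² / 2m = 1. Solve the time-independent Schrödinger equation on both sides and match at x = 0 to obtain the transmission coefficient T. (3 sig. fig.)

On each side the TISE gives plane waves with k = √(2m(E − V))/ℏ: k₁ = √(2·½·4.22) = 2.054, k₂ = √(2·½·1.58) = 1.257.
Matching ψ and ψ′ at x = 0 gives r = (k₁ − k₂)/(k₁ + k₂), so R = r² = 0.05798 and T = 1 − R = 0.9420.

T = 0.942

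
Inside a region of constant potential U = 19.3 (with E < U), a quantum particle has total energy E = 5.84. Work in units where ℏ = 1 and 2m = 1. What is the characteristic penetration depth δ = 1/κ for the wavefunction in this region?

δ = 0.273

Since E < U the TISE in this region is ψ'' = κ²ψ with κ = √(2m(U − E))/ℏ.
κ = √(2 × 0.5 × 13.46) = 3.669. The penetration depth is δ = 1/κ = 0.273.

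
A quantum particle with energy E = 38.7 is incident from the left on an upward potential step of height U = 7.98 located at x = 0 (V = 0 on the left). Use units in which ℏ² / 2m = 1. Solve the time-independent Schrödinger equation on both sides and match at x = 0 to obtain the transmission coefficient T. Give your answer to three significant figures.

T = 0.997

On each side the TISE gives plane waves with k = √(2m(E − V))/ℏ: k₁ = √(2·½·38.7) = 6.221, k₂ = √(2·½·30.72) = 5.543.
Continuity of ψ and ψ′ at the step yields the reflection amplitude r = (k₁ − k₂)/(k₁ + k₂) = 0.05767; thus R = |r|² = 0.003326, T = 0.9967.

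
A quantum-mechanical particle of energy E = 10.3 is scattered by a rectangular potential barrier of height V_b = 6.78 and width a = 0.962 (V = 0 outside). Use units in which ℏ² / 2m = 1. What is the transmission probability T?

Above the barrier the interior wavenumber is k₂ = √(2m(E − V_b))/ℏ = 1.876, giving phase k₂a = 1.805.
T = [1 + V_b² sin²(k₂a) / (4E(E − V_b))]⁻¹ = 1/1.300 = 0.769.

T = 0.769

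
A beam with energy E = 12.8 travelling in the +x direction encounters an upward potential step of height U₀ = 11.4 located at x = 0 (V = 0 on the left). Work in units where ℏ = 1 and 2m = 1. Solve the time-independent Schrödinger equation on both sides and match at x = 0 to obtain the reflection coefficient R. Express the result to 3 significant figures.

On each side the TISE gives plane waves with k = √(2m(E − V))/ℏ: k₁ = √(2·½·12.8) = 3.578, k₂ = √(2·½·1.4) = 1.183.
Matching ψ and ψ′ at x = 0 gives r = (k₁ − k₂)/(k₁ + k₂), so R = r² = 0.2530 and T = 1 − R = 0.7470.

R = 0.253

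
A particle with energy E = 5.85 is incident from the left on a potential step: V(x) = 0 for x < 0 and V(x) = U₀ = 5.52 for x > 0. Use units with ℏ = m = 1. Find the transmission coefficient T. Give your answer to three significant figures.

T = 0.620

The wavenumbers are k₁ = √(2mE)/ℏ = 3.421 on the left and k₂ = √(2m(E − U₀))/ℏ = 0.8124 on the right.
Matching ψ and ψ′ at x = 0 gives r = (k₁ − k₂)/(k₁ + k₂), so R = r² = 0.3796 and T = 1 − R = 0.6204.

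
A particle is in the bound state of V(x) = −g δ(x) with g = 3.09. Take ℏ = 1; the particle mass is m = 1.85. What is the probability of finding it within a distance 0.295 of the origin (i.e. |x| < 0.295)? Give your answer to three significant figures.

The normalised bound state is ψ = √κ e^{−κ|x|} with κ = mg/ℏ² = 5.717.
P(|x| < d) = ∫_{−d}^{d} κ e^{−2κ|x|} dx = 1 − e^{−2κd} = 1 − e^{−3.373} = 0.9657.

P = 0.966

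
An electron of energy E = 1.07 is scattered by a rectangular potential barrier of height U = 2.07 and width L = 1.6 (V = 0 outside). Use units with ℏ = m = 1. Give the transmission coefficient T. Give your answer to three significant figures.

E < U: inside the barrier ψ ∝ e^{±κx} with κ = √(2m(U − E))/ℏ = 1.414.
κL = 2.263, sinh(κL) = 4.753.
The exact tunnelling result is T⁻¹ = 1 + U² sinh²(κL) / [4E(U − E)] = 23.61, so T = 0.0423.

T = 0.0423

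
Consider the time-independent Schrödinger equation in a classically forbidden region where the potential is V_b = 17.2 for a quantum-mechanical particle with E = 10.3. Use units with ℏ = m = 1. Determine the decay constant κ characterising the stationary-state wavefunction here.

Since E < V_b the TISE in this region is ψ'' = κ²ψ with κ = √(2m(V_b − E))/ℏ.
κ = √(2 × 1 × 6.9) = 3.715.

κ = 3.71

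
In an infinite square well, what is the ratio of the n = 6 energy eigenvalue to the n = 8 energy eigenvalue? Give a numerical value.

0.5625

Since E_n ∝ n², the ratio is (6/8)² = 0.5625.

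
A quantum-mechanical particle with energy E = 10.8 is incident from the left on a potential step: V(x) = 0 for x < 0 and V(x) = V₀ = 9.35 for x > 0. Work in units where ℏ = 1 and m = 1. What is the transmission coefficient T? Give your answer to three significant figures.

T = 0.785

The wavenumbers are k₁ = √(2mE)/ℏ = 4.648 on the left and k₂ = √(2m(E − V₀))/ℏ = 1.703 on the right.
Matching ψ and ψ′ at x = 0 gives r = (k₁ − k₂)/(k₁ + k₂), so R = r² = 0.2150 and T = 1 − R = 0.7850.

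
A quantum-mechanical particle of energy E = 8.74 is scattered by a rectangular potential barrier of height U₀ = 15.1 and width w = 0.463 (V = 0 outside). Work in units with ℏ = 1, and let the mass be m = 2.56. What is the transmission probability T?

T = 0.0196

Since E < U₀ the interior solution is evanescent with decay constant κ = √(2m(U₀ − E))/ℏ = 5.706.
κw = 2.642, sinh(κw) = 6.986.
Matching ψ, ψ′ at both faces gives T = [1 + U₀² sinh²(κw) / (4E(U₀ − E))]⁻¹ = 1/51.04 = 0.0196.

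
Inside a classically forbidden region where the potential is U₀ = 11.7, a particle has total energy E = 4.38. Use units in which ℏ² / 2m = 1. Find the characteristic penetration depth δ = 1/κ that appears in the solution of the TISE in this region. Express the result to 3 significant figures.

Since E < U₀ the TISE in this region is ψ'' = κ²ψ with κ = √(2m(U₀ − E))/ℏ.
κ = √(2 × 0.5 × 7.32) = 2.706. The penetration depth is δ = 1/κ = 0.370.

δ = 0.370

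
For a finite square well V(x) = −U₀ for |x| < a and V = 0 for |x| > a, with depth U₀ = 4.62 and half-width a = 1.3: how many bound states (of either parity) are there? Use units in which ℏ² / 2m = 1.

N = 2

The dimensionless depth is z₀ = a√(2mU₀)/ℏ = 1.3 × √(4.620) = 2.794.
The even/odd transcendental equations gain one root per π/2 in z₀, giving N = 1 + ⌊2z₀/π⌋ = 1 + ⌊1.779⌋ = 2.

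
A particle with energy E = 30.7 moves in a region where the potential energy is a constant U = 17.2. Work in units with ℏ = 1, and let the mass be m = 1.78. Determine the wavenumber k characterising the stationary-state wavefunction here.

k = 6.93

With E > U the solution is oscillatory, ψ ∝ e^{±ikx} with k = √(2m(E − U))/ℏ.
k = √(2 × 1.78 × 13.5) = 6.933.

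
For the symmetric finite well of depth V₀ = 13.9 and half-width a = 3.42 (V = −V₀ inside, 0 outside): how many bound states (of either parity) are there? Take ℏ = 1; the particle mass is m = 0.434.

N = 8

Define the well-strength parameter z₀ = (a/ℏ)√(2mV₀) = 3.42 × √(2·0.434·13.9) = 11.88.
A new bound state (alternating even/odd) appears each time z₀ passes a multiple of π/2, so N = ⌊2z₀/π⌋ + 1 = ⌊7.563⌋ + 1 = 8.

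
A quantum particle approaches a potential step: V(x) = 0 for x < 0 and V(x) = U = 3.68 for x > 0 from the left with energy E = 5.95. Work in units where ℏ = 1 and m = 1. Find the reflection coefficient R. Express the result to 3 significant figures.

R = 0.0559

The wavenumbers are k₁ = √(2mE)/ℏ = 3.450 on the left and k₂ = √(2m(E − U))/ℏ = 2.131 on the right.
Continuity of ψ and ψ′ at the step yields the reflection amplitude r = (k₁ − k₂)/(k₁ + k₂) = 0.2363; thus R = |r|² = 0.05586, T = 0.9441.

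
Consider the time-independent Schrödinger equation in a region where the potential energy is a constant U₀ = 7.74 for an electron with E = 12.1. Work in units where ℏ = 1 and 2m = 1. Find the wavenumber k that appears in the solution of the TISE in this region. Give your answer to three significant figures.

With E > U₀ the solution is oscillatory, ψ ∝ e^{±ikx} with k = √(2m(E − U₀))/ℏ.
k = √(2 × 0.5 × 4.36) = 2.088.

k = 2.09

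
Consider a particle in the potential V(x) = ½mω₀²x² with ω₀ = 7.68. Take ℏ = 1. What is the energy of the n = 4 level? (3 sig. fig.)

Using E_n = (n + ½)ℏω₀: E_4 = 4.5 × 7.68 = 34.56.

E = 34.6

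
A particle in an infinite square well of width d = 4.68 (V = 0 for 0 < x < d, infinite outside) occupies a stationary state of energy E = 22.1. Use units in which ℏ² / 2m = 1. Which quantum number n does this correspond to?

n = 7

From E_n = n²π²ℏ²/(2md²) invert to n = √(2md²E)/(πℏ).
n = (4.68/π) × √(2 × 0.5 × 22.1) = 7.003 → n = 7.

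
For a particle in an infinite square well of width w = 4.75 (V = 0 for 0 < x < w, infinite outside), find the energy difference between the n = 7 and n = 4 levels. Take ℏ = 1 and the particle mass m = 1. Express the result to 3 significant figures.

ΔE = 7.22

E_n = n²π²ℏ²/(2mw²), so ΔE = (7² − 4²) π²ℏ²/(2mw²).
ΔE = 33 × π² / (2 × 1 × 4.75²) = 7.218.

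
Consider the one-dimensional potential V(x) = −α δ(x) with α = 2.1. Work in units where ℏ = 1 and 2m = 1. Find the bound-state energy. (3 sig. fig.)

The bound state is ψ(x) = √κ e^{−κ|x|}. The derivative jump ψ'(0⁺) − ψ'(0⁻) = −(2mα/ℏ²)ψ(0) fixes κ = mα/ℏ² = 1.050.
Then E = −ℏ²κ²/(2m) = −mα²/(2ℏ²) = -1.103.

E = -1.10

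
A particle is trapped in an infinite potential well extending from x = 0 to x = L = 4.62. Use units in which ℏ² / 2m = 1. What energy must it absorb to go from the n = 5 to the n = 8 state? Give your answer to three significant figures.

E_n = n²π²ℏ²/(2mL²), so ΔE = (8² − 5²) π²ℏ²/(2mL²).
ΔE = 39 × π² / (2 × 0.5 × 4.62²) = 18.03.

ΔE = 18.0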